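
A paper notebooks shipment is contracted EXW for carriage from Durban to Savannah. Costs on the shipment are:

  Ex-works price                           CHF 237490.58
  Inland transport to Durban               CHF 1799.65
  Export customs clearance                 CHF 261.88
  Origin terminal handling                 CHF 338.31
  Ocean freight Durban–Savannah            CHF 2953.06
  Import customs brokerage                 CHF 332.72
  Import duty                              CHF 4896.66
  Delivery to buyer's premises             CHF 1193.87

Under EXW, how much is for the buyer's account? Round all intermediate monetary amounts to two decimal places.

Buyer's account: CHF 11776.15

EXW: the seller makes goods available at their premises; the buyer bears all onward costs.
Seller's account: goods 237490.58 = 237490.58
Buyer's account: inland to port 1799.65 + export clearance 261.88 + origin terminal 338.31 + freight 2953.06 + brokerage 332.72 + duty 4896.66 + delivery 1193.87 = 11776.15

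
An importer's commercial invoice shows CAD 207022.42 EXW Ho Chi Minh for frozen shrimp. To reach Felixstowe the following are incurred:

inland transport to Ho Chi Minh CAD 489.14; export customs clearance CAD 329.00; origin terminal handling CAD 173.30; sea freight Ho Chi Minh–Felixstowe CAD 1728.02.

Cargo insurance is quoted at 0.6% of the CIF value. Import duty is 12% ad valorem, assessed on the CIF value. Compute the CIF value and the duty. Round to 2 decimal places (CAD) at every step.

CIF value: CAD 211007.93; import duty: CAD 25320.95

Let C be the CIF value. C = EXW price + pre-shipment costs + freight + 0.6% × C
C − 0.6% × C = 207022.42 + 489.14 + 329.00 + 173.30 + 1728.02
0.994 × C = 209741.88
C = 209741.88 / 0.994 = 211007.93
Insurance premium = 0.6% × 211007.93 = 1266.05
Import duty = 211007.93 × 12% = 25320.95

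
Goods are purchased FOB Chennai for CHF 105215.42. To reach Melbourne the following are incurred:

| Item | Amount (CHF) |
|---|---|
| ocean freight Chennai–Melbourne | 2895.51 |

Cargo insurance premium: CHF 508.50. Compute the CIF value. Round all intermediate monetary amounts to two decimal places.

CIF value: CHF 108619.43

CIF = FOB price + freight + insurance
CIF = 105215.42 + 2895.51 + 508.50 = 108619.43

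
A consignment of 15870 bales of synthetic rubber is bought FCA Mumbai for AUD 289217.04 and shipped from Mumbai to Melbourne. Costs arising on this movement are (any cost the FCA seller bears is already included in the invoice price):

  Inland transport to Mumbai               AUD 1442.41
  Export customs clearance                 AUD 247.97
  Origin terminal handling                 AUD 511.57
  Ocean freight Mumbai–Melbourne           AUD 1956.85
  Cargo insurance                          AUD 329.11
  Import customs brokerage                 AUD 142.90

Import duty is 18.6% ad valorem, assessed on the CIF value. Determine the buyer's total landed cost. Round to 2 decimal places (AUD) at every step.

Total landed cost: AUD 346472.18

FCA: the seller delivers export-cleared goods to the carrier; the buyer bears costs from that point.
Already in the invoice (seller's account under FCA): inland to port, export clearance — exclude.
CIF value = FCA price + origin terminal + freight + insurance = 289217.04 + 511.57 + 1956.85 + 329.11 = 292014.57
Import duty = 292014.57 × 18.6% = 54314.71
Buyer bears: origin terminal 511.57 + freight 1956.85 + insurance 329.11 + brokerage 142.90 + duty 54314.71 = 57255.14
Landed cost = invoice 289217.04 + 57255.14 = 346472.18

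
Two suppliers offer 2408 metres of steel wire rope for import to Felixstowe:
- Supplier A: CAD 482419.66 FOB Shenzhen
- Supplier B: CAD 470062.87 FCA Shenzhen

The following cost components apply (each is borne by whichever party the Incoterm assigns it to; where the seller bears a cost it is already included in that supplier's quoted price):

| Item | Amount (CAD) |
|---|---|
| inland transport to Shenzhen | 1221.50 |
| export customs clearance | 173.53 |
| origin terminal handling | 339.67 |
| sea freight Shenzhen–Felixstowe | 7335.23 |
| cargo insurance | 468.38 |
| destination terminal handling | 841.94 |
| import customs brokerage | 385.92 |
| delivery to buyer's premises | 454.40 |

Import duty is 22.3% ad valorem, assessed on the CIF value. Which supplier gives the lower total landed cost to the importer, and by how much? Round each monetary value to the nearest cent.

Supplier A (FOB):
CIF value = FOB price + freight + insurance = 482419.66 + 7335.23 + 468.38 = 490223.27
Import duty = 490223.27 × 22.3% = 109319.79
Buyer bears (A): 7335.23 + 468.38 + 841.94 + 385.92 + 454.40 = 9485.87
Landed cost (A) = invoice 482419.66 + 9485.87 + duty 109319.79 = 601225.32
Supplier B (FCA):
CIF value = FCA price + origin terminal + freight + insurance = 470062.87 + 339.67 + 7335.23 + 468.38 = 478206.15
Import duty = 478206.15 × 22.3% = 106639.97
Buyer bears (B): 339.67 + 7335.23 + 468.38 + 841.94 + 385.92 + 454.40 = 9825.54
Landed cost (B) = invoice 470062.87 + 9825.54 + duty 106639.97 = 586528.38
Difference = |601225.32 − 586528.38| = 14696.94

Supplier B is cheaper by CAD 14696.94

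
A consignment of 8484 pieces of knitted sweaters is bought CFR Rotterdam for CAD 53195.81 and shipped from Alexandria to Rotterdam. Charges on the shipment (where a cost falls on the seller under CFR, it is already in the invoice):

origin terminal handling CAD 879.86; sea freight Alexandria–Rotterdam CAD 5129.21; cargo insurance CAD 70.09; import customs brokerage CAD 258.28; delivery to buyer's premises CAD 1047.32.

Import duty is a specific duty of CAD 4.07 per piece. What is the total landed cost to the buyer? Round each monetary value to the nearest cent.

CFR: the seller pays costs through ocean freight to the destination port, but not insurance.
Already in the invoice (seller's account under CFR): origin terminal, freight — exclude.
CIF value = CFR price + insurance = 53195.81 + 70.09 = 53265.90
Import duty = 8484 × 4.07 = 34529.88
Buyer bears: insurance 70.09 + brokerage 258.28 + delivery 1047.32 + duty 34529.88 = 35905.57
Landed cost = invoice 53195.81 + 35905.57 = 89101.38

Total landed cost: CAD 89101.38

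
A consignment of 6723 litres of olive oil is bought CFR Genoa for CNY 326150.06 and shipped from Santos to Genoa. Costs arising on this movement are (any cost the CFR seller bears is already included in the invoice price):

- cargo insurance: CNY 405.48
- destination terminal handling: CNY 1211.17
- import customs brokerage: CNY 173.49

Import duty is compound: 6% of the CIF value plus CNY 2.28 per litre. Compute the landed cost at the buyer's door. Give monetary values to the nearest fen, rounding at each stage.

CFR: the seller pays costs through ocean freight to the destination port, but not insurance.
CIF value = CFR price + insurance = 326150.06 + 405.48 = 326555.54
Ad valorem component: 326555.54 × 6% = 19593.33
Specific component: 6723 × 2.28 = 15328.44
Import duty = 19593.33 + 15328.44 = 34921.77
Buyer bears: insurance 405.48 + destination terminal 1211.17 + brokerage 173.49 + duty 34921.77 = 36711.91
Landed cost = invoice 326150.06 + 36711.91 = 362861.97

Total landed cost: CNY 362861.97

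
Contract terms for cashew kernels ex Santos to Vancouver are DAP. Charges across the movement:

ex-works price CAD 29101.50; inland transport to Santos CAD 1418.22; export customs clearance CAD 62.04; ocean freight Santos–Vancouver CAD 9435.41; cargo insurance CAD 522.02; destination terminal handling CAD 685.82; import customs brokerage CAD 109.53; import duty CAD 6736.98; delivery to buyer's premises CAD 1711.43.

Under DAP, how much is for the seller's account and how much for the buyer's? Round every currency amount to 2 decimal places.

DAP: the seller bears all costs to the named destination except import duty and clearance.
Seller's account: goods 29101.50 + inland to port 1418.22 + export clearance 62.04 + freight 9435.41 + insurance 522.02 + destination terminal 685.82 + delivery 1711.43 = 42936.44
Buyer's account: brokerage 109.53 + duty 6736.98 = 6846.51

Seller: CAD 42936.44; buyer: CAD 6846.51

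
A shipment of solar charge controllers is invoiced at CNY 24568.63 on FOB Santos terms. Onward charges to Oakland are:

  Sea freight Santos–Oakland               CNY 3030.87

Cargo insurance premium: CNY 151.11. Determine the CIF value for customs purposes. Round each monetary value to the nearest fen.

CIF value: CNY 27750.61

CIF = FOB price + freight + insurance
CIF = 24568.63 + 3030.87 + 151.11 = 27750.61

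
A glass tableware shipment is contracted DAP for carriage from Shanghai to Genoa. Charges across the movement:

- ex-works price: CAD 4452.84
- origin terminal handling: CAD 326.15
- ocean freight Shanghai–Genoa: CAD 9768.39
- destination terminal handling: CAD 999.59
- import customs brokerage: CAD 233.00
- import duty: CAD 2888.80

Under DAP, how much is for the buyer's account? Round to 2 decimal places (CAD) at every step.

Buyer's account: CAD 3121.80

DAP: the seller bears all costs to the named destination except import duty and clearance.
Seller's account: goods 4452.84 + origin terminal 326.15 + freight 9768.39 + destination terminal 999.59 = 15546.97
Buyer's account: brokerage 233.00 + duty 2888.80 = 3121.80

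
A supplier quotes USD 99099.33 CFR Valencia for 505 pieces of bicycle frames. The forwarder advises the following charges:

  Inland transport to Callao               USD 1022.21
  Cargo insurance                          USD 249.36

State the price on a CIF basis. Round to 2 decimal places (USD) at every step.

CIF price: USD 99348.69

Not relevant to the conversion: inland to port — on the seller under both CFR and CIF; already in the CFR price and stays in the CIF price.
From CFR to CIF, the seller additionally bears: insurance.
CIF price = 99099.33 + 249.36 = 99348.69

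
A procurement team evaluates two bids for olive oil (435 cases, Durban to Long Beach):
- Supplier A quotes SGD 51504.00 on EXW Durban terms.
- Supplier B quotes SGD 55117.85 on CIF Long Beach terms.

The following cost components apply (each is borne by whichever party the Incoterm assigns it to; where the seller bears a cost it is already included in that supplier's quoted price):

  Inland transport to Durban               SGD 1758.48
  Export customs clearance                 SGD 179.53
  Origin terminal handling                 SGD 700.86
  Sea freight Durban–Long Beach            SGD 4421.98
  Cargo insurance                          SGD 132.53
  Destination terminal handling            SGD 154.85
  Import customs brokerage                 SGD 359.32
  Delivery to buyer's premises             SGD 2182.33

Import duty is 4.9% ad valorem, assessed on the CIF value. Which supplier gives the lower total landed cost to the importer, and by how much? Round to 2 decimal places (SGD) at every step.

Supplier A (EXW):
CIF value = EXW price + inland to port + export clearance + origin terminal + freight + insurance = 51504.00 + 1758.48 + 179.53 + 700.86 + 4421.98 + 132.53 = 58697.38
Import duty = 58697.38 × 4.9% = 2876.17
Buyer bears (A): 1758.48 + 179.53 + 700.86 + 4421.98 + 132.53 + 154.85 + 359.32 + 2182.33 = 9889.88
Landed cost (A) = invoice 51504.00 + 9889.88 + duty 2876.17 = 64270.05
Supplier B (CIF):
The CIF price already equals the CIF value: 55117.85
Import duty = 55117.85 × 4.9% = 2700.77
Buyer bears (B): 154.85 + 359.32 + 2182.33 = 2696.50
Landed cost (B) = invoice 55117.85 + 2696.50 + duty 2700.77 = 60515.12
Difference = |64270.05 − 60515.12| = 3754.93

Supplier B is cheaper by SGD 3754.93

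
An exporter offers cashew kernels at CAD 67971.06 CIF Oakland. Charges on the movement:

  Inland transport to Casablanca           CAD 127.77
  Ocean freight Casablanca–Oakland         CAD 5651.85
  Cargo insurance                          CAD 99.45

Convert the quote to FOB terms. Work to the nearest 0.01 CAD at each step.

Not relevant to the conversion: inland to port — on the seller under both CIF and FOB; already in the CIF price and stays in the FOB price.
From CIF to FOB, the seller no longer bears: freight, insurance.
FOB price = 67971.06 − 5651.85 − 99.45 = 62219.76

FOB price: CAD 62219.76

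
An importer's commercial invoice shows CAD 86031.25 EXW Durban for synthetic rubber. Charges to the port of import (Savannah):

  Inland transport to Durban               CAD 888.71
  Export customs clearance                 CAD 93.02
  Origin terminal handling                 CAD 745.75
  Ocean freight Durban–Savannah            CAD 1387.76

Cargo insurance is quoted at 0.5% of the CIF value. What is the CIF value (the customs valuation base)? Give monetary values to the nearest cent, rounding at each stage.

Let C be the CIF value. C = EXW price + pre-shipment costs + freight + 0.5% × C
C − 0.5% × C = 86031.25 + 888.71 + 93.02 + 745.75 + 1387.76
0.995 × C = 89146.49
C = 89146.49 / 0.995 = 89594.46
Insurance premium = 0.5% × 89594.46 = 447.97

CIF value: CAD 89594.46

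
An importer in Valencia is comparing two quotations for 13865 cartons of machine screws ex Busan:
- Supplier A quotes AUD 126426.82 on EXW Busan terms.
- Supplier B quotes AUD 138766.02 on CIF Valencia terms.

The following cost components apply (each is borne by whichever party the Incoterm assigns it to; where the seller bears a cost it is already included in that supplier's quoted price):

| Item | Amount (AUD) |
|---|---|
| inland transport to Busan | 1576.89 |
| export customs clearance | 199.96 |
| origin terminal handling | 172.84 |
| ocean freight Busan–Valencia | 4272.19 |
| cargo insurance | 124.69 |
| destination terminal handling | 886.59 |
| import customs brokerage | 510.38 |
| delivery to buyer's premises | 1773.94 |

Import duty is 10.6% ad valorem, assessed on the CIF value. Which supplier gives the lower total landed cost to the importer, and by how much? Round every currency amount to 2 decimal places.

Supplier A (EXW):
CIF value = EXW price + inland to port + export clearance + origin terminal + freight + insurance = 126426.82 + 1576.89 + 199.96 + 172.84 + 4272.19 + 124.69 = 132773.39
Import duty = 132773.39 × 10.6% = 14073.98
Buyer bears (A): 1576.89 + 199.96 + 172.84 + 4272.19 + 124.69 + 886.59 + 510.38 + 1773.94 = 9517.48
Landed cost (A) = invoice 126426.82 + 9517.48 + duty 14073.98 = 150018.28
Supplier B (CIF):
The CIF price already equals the CIF value: 138766.02
Import duty = 138766.02 × 10.6% = 14709.20
Buyer bears (B): 886.59 + 510.38 + 1773.94 = 3170.91
Landed cost (B) = invoice 138766.02 + 3170.91 + duty 14709.20 = 156646.13
Difference = |150018.28 − 156646.13| = 6627.85

Supplier A is cheaper by AUD 6627.85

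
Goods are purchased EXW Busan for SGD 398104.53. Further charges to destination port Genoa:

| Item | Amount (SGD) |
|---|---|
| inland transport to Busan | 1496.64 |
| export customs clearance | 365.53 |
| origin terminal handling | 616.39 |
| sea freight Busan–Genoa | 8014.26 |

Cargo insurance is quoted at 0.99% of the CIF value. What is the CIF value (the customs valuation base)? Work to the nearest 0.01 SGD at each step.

CIF value: SGD 412682.91

Let C be the CIF value. C = EXW price + pre-shipment costs + freight + 0.99% × C
C − 0.99% × C = 398104.53 + 1496.64 + 365.53 + 616.39 + 8014.26
0.9901 × C = 408597.35
C = 408597.35 / 0.9901 = 412682.91
Insurance premium = 0.99% × 412682.91 = 4085.56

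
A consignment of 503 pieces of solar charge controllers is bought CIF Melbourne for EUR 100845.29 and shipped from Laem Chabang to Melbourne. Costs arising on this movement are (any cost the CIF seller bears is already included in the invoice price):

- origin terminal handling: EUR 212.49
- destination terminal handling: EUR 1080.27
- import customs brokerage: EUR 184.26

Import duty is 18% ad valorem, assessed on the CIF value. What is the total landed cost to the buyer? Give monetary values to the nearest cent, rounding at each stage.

Total landed cost: EUR 120261.97

CIF: the seller pays costs through ocean freight and marine insurance to the destination port.
Already in the invoice (seller's account under CIF): origin terminal — exclude.
The CIF price already equals the CIF value: 100845.29
Import duty = 100845.29 × 18% = 18152.15
Buyer bears: destination terminal 1080.27 + brokerage 184.26 + duty 18152.15 = 19416.68
Landed cost = invoice 100845.29 + 19416.68 = 120261.97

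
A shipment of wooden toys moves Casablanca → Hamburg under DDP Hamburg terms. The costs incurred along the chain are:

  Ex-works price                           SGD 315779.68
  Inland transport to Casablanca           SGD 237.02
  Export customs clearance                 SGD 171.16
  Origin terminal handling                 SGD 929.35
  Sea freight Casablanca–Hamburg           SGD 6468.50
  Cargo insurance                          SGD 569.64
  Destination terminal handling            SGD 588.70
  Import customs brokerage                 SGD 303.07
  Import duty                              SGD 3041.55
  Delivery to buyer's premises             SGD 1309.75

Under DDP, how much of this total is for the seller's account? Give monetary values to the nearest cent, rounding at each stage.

DDP: the seller bears all costs including import duty.
Seller's account: goods 315779.68 + inland to port 237.02 + export clearance 171.16 + origin terminal 929.35 + freight 6468.50 + insurance 569.64 + destination terminal 588.70 + brokerage 303.07 + duty 3041.55 + delivery 1309.75 = 329398.42
Buyer's account: 0.00

Seller's account: SGD 329398.42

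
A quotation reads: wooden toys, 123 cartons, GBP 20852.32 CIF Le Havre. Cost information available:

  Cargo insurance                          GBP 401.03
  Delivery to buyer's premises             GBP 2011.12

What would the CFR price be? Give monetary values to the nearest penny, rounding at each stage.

Not relevant to the conversion: delivery — on the buyer under both terms; not part of either seller's price.
From CIF to CFR, the seller no longer bears: insurance.
CFR price = 20852.32 − 401.03 = 20451.29

CFR price: GBP 20451.29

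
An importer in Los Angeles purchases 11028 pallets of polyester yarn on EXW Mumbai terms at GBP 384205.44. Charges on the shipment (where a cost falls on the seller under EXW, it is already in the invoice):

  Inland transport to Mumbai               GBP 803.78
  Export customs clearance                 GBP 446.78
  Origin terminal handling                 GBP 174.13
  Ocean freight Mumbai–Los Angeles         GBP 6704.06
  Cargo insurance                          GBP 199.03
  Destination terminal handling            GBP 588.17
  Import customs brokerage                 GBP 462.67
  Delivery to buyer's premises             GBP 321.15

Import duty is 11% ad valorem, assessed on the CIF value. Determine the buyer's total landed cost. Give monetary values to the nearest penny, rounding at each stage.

Total landed cost: GBP 437083.86

EXW: the seller makes goods available at their premises; the buyer bears all onward costs.
CIF value = EXW price + inland to port + export clearance + origin terminal + freight + insurance = 384205.44 + 803.78 + 446.78 + 174.13 + 6704.06 + 199.03 = 392533.22
Import duty = 392533.22 × 11% = 43178.65
Buyer bears: inland to port 803.78 + export clearance 446.78 + origin terminal 174.13 + freight 6704.06 + insurance 199.03 + destination terminal 588.17 + brokerage 462.67 + delivery 321.15 + duty 43178.65 = 52878.42
Landed cost = invoice 384205.44 + 52878.42 = 437083.86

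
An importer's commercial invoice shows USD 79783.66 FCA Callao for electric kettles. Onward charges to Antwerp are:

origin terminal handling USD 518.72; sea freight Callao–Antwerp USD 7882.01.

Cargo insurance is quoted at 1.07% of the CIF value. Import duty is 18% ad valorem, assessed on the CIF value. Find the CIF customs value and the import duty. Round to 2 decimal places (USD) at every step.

CIF value: USD 89138.17; import duty: USD 16044.87

Let C be the CIF value. C = FCA price + pre-shipment costs + freight + 1.07% × C
C − 1.07% × C = 79783.66 + 518.72 + 7882.01
0.9893 × C = 88184.39
C = 88184.39 / 0.9893 = 89138.17
Insurance premium = 1.07% × 89138.17 = 953.78
Import duty = 89138.17 × 18% = 16044.87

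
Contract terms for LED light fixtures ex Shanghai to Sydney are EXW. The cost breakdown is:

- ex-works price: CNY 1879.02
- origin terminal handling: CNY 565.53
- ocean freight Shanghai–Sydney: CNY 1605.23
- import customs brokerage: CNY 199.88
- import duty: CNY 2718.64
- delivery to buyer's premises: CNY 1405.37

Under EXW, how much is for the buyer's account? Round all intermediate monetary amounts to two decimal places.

Buyer's account: CNY 6494.65

EXW: the seller makes goods available at their premises; the buyer bears all onward costs.
Seller's account: goods 1879.02 = 1879.02
Buyer's account: origin terminal 565.53 + freight 1605.23 + brokerage 199.88 + duty 2718.64 + delivery 1405.37 = 6494.65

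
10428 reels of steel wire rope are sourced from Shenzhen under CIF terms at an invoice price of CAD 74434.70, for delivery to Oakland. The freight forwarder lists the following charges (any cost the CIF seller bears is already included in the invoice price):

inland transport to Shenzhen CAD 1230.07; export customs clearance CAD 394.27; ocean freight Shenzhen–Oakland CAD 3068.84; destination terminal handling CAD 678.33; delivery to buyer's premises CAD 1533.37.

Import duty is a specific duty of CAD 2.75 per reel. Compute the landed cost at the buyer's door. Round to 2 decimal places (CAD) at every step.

Total landed cost: CAD 105323.40

CIF: the seller pays costs through ocean freight and marine insurance to the destination port.
Already in the invoice (seller's account under CIF): inland to port, export clearance, freight — exclude.
The CIF price already equals the CIF value: 74434.70
Import duty = 10428 × 2.75 = 28677.00
Buyer bears: destination terminal 678.33 + delivery 1533.37 + duty 28677.00 = 30888.70
Landed cost = invoice 74434.70 + 30888.70 = 105323.40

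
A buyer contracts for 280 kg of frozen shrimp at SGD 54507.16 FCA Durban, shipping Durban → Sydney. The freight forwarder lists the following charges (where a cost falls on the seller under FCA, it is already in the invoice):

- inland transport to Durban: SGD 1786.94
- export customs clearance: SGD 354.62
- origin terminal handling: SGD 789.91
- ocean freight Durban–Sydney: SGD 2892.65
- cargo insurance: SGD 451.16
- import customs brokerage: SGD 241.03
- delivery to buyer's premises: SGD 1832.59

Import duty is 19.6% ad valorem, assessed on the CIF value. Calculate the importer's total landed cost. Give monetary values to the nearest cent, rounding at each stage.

Total landed cost: SGD 72208.11

FCA: the seller delivers export-cleared goods to the carrier; the buyer bears costs from that point.
Already in the invoice (seller's account under FCA): inland to port, export clearance — exclude.
CIF value = FCA price + origin terminal + freight + insurance = 54507.16 + 789.91 + 2892.65 + 451.16 = 58640.88
Import duty = 58640.88 × 19.6% = 11493.61
Buyer bears: origin terminal 789.91 + freight 2892.65 + insurance 451.16 + brokerage 241.03 + delivery 1832.59 + duty 11493.61 = 17700.95
Landed cost = invoice 54507.16 + 17700.95 = 72208.11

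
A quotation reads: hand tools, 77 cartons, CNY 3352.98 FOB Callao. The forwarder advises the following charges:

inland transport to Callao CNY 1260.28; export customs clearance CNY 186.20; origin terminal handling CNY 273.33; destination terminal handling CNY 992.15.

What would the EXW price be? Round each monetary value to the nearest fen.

EXW price: CNY 1633.17

Not relevant to the conversion: destination terminal — on the buyer under both terms; not part of either seller's price.
From FOB to EXW, the seller no longer bears: inland to port, export clearance, origin terminal.
EXW price = 3352.98 − 1260.28 − 186.20 − 273.33 = 1633.17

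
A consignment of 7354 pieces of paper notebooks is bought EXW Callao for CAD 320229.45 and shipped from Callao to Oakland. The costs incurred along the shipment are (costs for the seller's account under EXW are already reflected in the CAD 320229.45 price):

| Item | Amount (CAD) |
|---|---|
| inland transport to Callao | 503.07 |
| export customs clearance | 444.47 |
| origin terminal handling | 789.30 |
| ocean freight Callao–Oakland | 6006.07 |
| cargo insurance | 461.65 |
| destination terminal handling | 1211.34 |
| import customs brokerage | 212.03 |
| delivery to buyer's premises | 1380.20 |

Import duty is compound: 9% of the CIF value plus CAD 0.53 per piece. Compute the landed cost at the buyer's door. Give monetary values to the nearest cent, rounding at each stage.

EXW: the seller makes goods available at their premises; the buyer bears all onward costs.
CIF value = EXW price + inland to port + export clearance + origin terminal + freight + insurance = 320229.45 + 503.07 + 444.47 + 789.30 + 6006.07 + 461.65 = 328434.01
Ad valorem component: 328434.01 × 9% = 29559.06
Specific component: 7354 × 0.53 = 3897.62
Import duty = 29559.06 + 3897.62 = 33456.68
Buyer bears: inland to port 503.07 + export clearance 444.47 + origin terminal 789.30 + freight 6006.07 + insurance 461.65 + destination terminal 1211.34 + brokerage 212.03 + delivery 1380.20 + duty 33456.68 = 44464.81
Landed cost = invoice 320229.45 + 44464.81 = 364694.26

Total landed cost: CAD 364694.26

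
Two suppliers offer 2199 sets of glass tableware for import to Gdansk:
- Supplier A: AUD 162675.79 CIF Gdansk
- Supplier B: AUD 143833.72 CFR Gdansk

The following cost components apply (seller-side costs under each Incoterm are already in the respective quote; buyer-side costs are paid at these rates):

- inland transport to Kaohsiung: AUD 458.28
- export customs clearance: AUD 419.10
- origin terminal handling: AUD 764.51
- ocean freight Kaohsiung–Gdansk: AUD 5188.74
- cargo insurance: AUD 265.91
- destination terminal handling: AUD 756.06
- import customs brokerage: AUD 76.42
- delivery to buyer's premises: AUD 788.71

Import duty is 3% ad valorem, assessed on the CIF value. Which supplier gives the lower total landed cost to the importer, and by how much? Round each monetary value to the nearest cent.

Supplier B is cheaper by AUD 19133.44

Supplier A (CIF):
The CIF price already equals the CIF value: 162675.79
Import duty = 162675.79 × 3% = 4880.27
Buyer bears (A): 756.06 + 76.42 + 788.71 = 1621.19
Landed cost (A) = invoice 162675.79 + 1621.19 + duty 4880.27 = 169177.25
Supplier B (CFR):
CIF value = CFR price + insurance = 143833.72 + 265.91 = 144099.63
Import duty = 144099.63 × 3% = 4322.99
Buyer bears (B): 265.91 + 756.06 + 76.42 + 788.71 = 1887.10
Landed cost (B) = invoice 143833.72 + 1887.10 + duty 4322.99 = 150043.81
Difference = |169177.25 − 150043.81| = 19133.44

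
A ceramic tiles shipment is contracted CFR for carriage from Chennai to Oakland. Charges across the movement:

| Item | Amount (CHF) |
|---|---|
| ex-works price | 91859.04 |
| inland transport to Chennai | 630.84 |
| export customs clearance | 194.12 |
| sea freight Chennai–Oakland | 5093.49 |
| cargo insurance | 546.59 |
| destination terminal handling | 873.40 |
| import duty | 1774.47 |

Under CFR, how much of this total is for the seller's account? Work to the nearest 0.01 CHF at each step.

CFR: the seller pays costs through ocean freight to the destination port, but not insurance.
Seller's account: goods 91859.04 + inland to port 630.84 + export clearance 194.12 + freight 5093.49 = 97777.49
Buyer's account: insurance 546.59 + destination terminal 873.40 + duty 1774.47 = 3194.46

Seller's account: CHF 97777.49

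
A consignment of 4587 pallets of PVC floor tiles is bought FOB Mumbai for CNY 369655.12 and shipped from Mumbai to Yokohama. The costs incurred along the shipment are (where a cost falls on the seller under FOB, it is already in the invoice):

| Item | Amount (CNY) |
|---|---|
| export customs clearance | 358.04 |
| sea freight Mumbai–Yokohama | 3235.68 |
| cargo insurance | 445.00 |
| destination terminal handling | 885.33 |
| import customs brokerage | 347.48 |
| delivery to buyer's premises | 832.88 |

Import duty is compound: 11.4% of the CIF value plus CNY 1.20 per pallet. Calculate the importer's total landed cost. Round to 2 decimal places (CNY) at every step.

FOB: the seller bears costs until goods are on board at the origin port; the buyer bears freight, insurance and all costs thereafter.
Already in the invoice (seller's account under FOB): export clearance — exclude.
CIF value = FOB price + freight + insurance = 369655.12 + 3235.68 + 445.00 = 373335.80
Ad valorem component: 373335.80 × 11.4% = 42560.28
Specific component: 4587 × 1.20 = 5504.40
Import duty = 42560.28 + 5504.40 = 48064.68
Buyer bears: freight 3235.68 + insurance 445.00 + destination terminal 885.33 + brokerage 347.48 + delivery 832.88 + duty 48064.68 = 53811.05
Landed cost = invoice 369655.12 + 53811.05 = 423466.17

Total landed cost: CNY 423466.17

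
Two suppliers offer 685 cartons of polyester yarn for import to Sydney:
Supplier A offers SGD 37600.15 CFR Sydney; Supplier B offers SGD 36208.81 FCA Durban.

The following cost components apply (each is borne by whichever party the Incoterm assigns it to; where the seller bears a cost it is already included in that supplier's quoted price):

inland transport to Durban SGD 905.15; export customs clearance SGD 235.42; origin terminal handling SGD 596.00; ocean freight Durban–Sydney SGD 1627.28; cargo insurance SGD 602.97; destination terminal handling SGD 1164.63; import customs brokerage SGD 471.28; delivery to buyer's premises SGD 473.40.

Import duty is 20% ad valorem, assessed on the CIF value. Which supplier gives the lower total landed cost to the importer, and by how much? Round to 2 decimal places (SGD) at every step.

Supplier A is cheaper by SGD 998.33

Supplier A (CFR):
CIF value = CFR price + insurance = 37600.15 + 602.97 = 38203.12
Import duty = 38203.12 × 20% = 7640.62
Buyer bears (A): 602.97 + 1164.63 + 471.28 + 473.40 = 2712.28
Landed cost (A) = invoice 37600.15 + 2712.28 + duty 7640.62 = 47953.05
Supplier B (FCA):
CIF value = FCA price + origin terminal + freight + insurance = 36208.81 + 596.00 + 1627.28 + 602.97 = 39035.06
Import duty = 39035.06 × 20% = 7807.01
Buyer bears (B): 596.00 + 1627.28 + 602.97 + 1164.63 + 471.28 + 473.40 = 4935.56
Landed cost (B) = invoice 36208.81 + 4935.56 + duty 7807.01 = 48951.38
Difference = |47953.05 − 48951.38| = 998.33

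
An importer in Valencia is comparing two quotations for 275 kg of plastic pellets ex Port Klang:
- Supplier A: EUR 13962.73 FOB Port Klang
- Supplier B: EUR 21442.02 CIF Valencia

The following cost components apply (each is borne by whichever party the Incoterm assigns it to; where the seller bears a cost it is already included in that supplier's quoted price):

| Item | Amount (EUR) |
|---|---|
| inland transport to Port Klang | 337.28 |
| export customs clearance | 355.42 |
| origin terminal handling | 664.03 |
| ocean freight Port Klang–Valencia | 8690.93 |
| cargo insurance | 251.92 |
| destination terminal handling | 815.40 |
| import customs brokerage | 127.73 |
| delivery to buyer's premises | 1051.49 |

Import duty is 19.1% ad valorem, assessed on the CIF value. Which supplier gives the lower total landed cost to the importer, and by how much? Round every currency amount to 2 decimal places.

Supplier A (FOB):
CIF value = FOB price + freight + insurance = 13962.73 + 8690.93 + 251.92 = 22905.58
Import duty = 22905.58 × 19.1% = 4374.97
Buyer bears (A): 8690.93 + 251.92 + 815.40 + 127.73 + 1051.49 = 10937.47
Landed cost (A) = invoice 13962.73 + 10937.47 + duty 4374.97 = 29275.17
Supplier B (CIF):
The CIF price already equals the CIF value: 21442.02
Import duty = 21442.02 × 19.1% = 4095.43
Buyer bears (B): 815.40 + 127.73 + 1051.49 = 1994.62
Landed cost (B) = invoice 21442.02 + 1994.62 + duty 4095.43 = 27532.07
Difference = |29275.17 − 27532.07| = 1743.10

Supplier B is cheaper by EUR 1743.10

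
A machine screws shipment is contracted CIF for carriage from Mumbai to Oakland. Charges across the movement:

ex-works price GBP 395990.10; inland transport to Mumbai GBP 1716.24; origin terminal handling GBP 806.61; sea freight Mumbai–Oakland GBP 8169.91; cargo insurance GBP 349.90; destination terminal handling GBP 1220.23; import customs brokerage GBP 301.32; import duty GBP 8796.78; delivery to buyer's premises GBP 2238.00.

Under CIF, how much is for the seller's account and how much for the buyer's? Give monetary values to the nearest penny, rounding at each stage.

Seller: GBP 407032.76; buyer: GBP 12556.33

CIF: the seller pays costs through ocean freight and marine insurance to the destination port.
Seller's account: goods 395990.10 + inland to port 1716.24 + origin terminal 806.61 + freight 8169.91 + insurance 349.90 = 407032.76
Buyer's account: destination terminal 1220.23 + brokerage 301.32 + duty 8796.78 + delivery 2238.00 = 12556.33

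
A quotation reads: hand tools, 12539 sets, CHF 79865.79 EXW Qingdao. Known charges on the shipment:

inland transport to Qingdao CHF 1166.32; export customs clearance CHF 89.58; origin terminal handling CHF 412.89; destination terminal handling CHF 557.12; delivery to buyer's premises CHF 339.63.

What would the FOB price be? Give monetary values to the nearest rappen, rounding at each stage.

Not relevant to the conversion: delivery, destination terminal — on the buyer under both terms; not part of either seller's price.
From EXW to FOB, the seller additionally bears: inland to port, export clearance, origin terminal.
FOB price = 79865.79 + 1166.32 + 89.58 + 412.89 = 81534.58

FOB price: CHF 81534.58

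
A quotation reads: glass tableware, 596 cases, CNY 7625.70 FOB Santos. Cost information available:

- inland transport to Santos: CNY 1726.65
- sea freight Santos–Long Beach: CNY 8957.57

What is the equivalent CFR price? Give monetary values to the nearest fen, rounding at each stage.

CFR price: CNY 16583.27

Not relevant to the conversion: inland to port — on the seller under both FOB and CFR; already in the FOB price and stays in the CFR price.
From FOB to CFR, the seller additionally bears: freight.
CFR price = 7625.70 + 8957.57 = 16583.27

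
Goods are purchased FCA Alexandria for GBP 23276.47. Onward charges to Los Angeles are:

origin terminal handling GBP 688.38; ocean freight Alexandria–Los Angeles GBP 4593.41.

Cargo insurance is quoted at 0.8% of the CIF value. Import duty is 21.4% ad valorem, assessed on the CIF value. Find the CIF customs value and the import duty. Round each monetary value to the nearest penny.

Let C be the CIF value. C = FCA price + pre-shipment costs + freight + 0.8% × C
C − 0.8% × C = 23276.47 + 688.38 + 4593.41
0.992 × C = 28558.26
C = 28558.26 / 0.992 = 28788.57
Insurance premium = 0.8% × 28788.57 = 230.31
Import duty = 28788.57 × 21.4% = 6160.75

CIF value: GBP 28788.57; import duty: GBP 6160.75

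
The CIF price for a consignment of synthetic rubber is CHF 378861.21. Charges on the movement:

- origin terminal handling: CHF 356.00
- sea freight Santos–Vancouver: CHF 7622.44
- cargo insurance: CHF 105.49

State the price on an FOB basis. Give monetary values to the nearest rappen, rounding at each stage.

Not relevant to the conversion: origin terminal — on the seller under both CIF and FOB; already in the CIF price and stays in the FOB price.
From CIF to FOB, the seller no longer bears: freight, insurance.
FOB price = 378861.21 − 7622.44 − 105.49 = 371133.28

FOB price: CHF 371133.28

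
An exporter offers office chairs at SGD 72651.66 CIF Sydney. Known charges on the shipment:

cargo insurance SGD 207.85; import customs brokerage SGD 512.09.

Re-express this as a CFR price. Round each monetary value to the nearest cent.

CFR price: SGD 72443.81

Not relevant to the conversion: brokerage — on the buyer under both terms; not part of either seller's price.
From CIF to CFR, the seller no longer bears: insurance.
CFR price = 72651.66 − 207.85 = 72443.81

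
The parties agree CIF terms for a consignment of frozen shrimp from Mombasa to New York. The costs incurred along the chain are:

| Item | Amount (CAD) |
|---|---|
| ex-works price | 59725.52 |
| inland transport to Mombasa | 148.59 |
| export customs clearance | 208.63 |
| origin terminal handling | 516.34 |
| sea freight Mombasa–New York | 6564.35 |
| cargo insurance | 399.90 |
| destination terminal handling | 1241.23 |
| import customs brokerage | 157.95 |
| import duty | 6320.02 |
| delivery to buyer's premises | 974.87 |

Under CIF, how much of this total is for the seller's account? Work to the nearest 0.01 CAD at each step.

Seller's account: CAD 67563.33

CIF: the seller pays costs through ocean freight and marine insurance to the destination port.
Seller's account: goods 59725.52 + inland to port 148.59 + export clearance 208.63 + origin terminal 516.34 + freight 6564.35 + insurance 399.90 = 67563.33
Buyer's account: destination terminal 1241.23 + brokerage 157.95 + duty 6320.02 + delivery 974.87 = 8694.07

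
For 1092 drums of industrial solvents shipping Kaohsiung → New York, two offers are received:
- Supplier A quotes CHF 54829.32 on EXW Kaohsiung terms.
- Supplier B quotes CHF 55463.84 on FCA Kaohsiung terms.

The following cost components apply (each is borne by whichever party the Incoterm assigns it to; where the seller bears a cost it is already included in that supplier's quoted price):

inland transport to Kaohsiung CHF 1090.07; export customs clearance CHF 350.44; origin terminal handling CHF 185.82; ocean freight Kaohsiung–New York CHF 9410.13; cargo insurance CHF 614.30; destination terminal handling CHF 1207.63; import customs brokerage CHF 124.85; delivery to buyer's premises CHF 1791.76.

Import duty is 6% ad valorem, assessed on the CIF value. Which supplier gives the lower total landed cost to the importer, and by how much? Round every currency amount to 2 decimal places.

Supplier A (EXW):
CIF value = EXW price + inland to port + export clearance + origin terminal + freight + insurance = 54829.32 + 1090.07 + 350.44 + 185.82 + 9410.13 + 614.30 = 66480.08
Import duty = 66480.08 × 6% = 3988.80
Buyer bears (A): 1090.07 + 350.44 + 185.82 + 9410.13 + 614.30 + 1207.63 + 124.85 + 1791.76 = 14775.00
Landed cost (A) = invoice 54829.32 + 14775.00 + duty 3988.80 = 73593.12
Supplier B (FCA):
CIF value = FCA price + origin terminal + freight + insurance = 55463.84 + 185.82 + 9410.13 + 614.30 = 65674.09
Import duty = 65674.09 × 6% = 3940.45
Buyer bears (B): 185.82 + 9410.13 + 614.30 + 1207.63 + 124.85 + 1791.76 = 13334.49
Landed cost (B) = invoice 55463.84 + 13334.49 + duty 3940.45 = 72738.78
Difference = |73593.12 − 72738.78| = 854.34

Supplier B is cheaper by CHF 854.34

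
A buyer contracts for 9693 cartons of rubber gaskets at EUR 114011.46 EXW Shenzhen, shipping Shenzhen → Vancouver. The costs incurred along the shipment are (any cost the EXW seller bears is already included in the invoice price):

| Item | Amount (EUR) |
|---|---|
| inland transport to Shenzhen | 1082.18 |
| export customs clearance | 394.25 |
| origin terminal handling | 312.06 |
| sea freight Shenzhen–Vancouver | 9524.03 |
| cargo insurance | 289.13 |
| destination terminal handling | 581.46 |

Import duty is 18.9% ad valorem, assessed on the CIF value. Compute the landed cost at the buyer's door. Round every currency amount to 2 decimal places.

Total landed cost: EUR 149935.45

EXW: the seller makes goods available at their premises; the buyer bears all onward costs.
CIF value = EXW price + inland to port + export clearance + origin terminal + freight + insurance = 114011.46 + 1082.18 + 394.25 + 312.06 + 9524.03 + 289.13 = 125613.11
Import duty = 125613.11 × 18.9% = 23740.88
Buyer bears: inland to port 1082.18 + export clearance 394.25 + origin terminal 312.06 + freight 9524.03 + insurance 289.13 + destination terminal 581.46 + duty 23740.88 = 35923.99
Landed cost = invoice 114011.46 + 35923.99 = 149935.45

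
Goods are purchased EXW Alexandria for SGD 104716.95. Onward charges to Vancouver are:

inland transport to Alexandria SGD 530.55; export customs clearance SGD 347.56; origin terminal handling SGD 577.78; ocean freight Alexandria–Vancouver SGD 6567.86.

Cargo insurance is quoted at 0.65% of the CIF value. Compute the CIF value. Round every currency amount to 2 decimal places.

Let C be the CIF value. C = EXW price + pre-shipment costs + freight + 0.65% × C
C − 0.65% × C = 104716.95 + 530.55 + 347.56 + 577.78 + 6567.86
0.9935 × C = 112740.70
C = 112740.70 / 0.9935 = 113478.31
Insurance premium = 0.65% × 113478.31 = 737.61

CIF value: SGD 113478.31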